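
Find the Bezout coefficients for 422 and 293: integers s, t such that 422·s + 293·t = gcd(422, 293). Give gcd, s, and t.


Euclidean algorithm on (422, 293) — divide until remainder is 0:
  422 = 1 · 293 + 129
  293 = 2 · 129 + 35
  129 = 3 · 35 + 24
  35 = 1 · 24 + 11
  24 = 2 · 11 + 2
  11 = 5 · 2 + 1
  2 = 2 · 1 + 0
gcd(422, 293) = 1.
Track Bezout coefficients alongside the remainders: start with r₀ = 422 = a·1 + b·0 (s = 1, t = 0) and r₁ = 293 = a·0 + b·1 (s = 0, t = 1); each new remainder r_{k+1} = r_{k-1} − q_k·r_k inherits s_{k+1} = s_{k-1} − q_k·s_k, t_{k+1} = t_{k-1} − q_k·t_k, so r_k = a·s_k + b·t_k at every step:
  q = 1: r = 129, s = 1 − 1·0 = 1, t = 0 − 1·1 = -1  (check: 422·1 + 293·(-1) = 129)
  q = 2: r = 35, s = 0 − 2·1 = -2, t = 1 − 2·(-1) = 3  (check: 422·(-2) + 293·3 = 35)
  q = 3: r = 24, s = 1 − 3·(-2) = 7, t = -1 − 3·3 = -10  (check: 422·7 + 293·(-10) = 24)
  q = 1: r = 11, s = -2 − 1·7 = -9, t = 3 − 1·(-10) = 13  (check: 422·(-9) + 293·13 = 11)
  q = 2: r = 2, s = 7 − 2·(-9) = 25, t = -10 − 2·13 = -36  (check: 422·25 + 293·(-36) = 2)
  q = 5: r = 1, s = -9 − 5·25 = -134, t = 13 − 5·(-36) = 193  (check: 422·(-134) + 293·193 = 1)
The row with r = 1 (the gcd) gives the Bezout coefficients s = -134, t = 193.
Result: 422 · (-134) + 293 · (193) = 1.

gcd(422, 293) = 1; s = -134, t = 193 (check: 422·(-134) + 293·193 = 1).


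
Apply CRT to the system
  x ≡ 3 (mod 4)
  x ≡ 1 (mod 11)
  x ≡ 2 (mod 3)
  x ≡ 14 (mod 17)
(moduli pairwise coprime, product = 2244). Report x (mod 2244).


Product of moduli M = 4 · 11 · 3 · 17 = 2244.
Merge one congruence at a time:
  Start: x ≡ 3 (mod 4).
  Combine with x ≡ 1 (mod 11); new modulus lcm = 44.
    Write x = 3 + 4·t and substitute into x ≡ 1 (mod 11): 4·t ≡ 1 − 3 = -2 (mod 11).
    Reduce coefficients mod 11: 4·t ≡ 9 (mod 11).
    The inverse of 4 mod 11 is 3 (since 4·3 = 12 = 1·11 + 1), so t ≡ 3·9 = 27 ≡ 5 (mod 11).
    Then x = 3 + 4·5 = 23, valid modulo lcm(4, 11) = 44: x ≡ 23 (mod 44).
  Combine with x ≡ 2 (mod 3); new modulus lcm = 132.
    Write x = 23 + 44·t and substitute into x ≡ 2 (mod 3): 44·t ≡ 2 − 23 = -21 (mod 3).
    Reduce coefficients mod 3: 2·t ≡ 0 (mod 3).
    The inverse of 2 mod 3 is 2 (since 2·2 = 4 = 1·3 + 1), so t ≡ 2·0 = 0 ≡ 0 (mod 3).
    Then x = 23 + 44·0 = 23, valid modulo lcm(44, 3) = 132: x ≡ 23 (mod 132).
  Combine with x ≡ 14 (mod 17); new modulus lcm = 2244.
    Write x = 23 + 132·t and substitute into x ≡ 14 (mod 17): 132·t ≡ 14 − 23 = -9 (mod 17).
    Reduce coefficients mod 17: 13·t ≡ 8 (mod 17).
    The inverse of 13 mod 17 is 4 (since 13·4 = 52 = 3·17 + 1), so t ≡ 4·8 = 32 ≡ 15 (mod 17).
    Then x = 23 + 132·15 = 2003, valid modulo lcm(132, 17) = 2244: x ≡ 2003 (mod 2244).
Verify against each original: 2003 mod 4 = 3, 2003 mod 11 = 1, 2003 mod 3 = 2, 2003 mod 17 = 14.

x ≡ 2003 (mod 2244).


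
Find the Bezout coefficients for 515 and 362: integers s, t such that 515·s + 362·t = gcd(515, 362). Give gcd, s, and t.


Euclidean algorithm on (515, 362) — divide until remainder is 0:
  515 = 1 · 362 + 153
  362 = 2 · 153 + 56
  153 = 2 · 56 + 41
  56 = 1 · 41 + 15
  41 = 2 · 15 + 11
  15 = 1 · 11 + 4
  11 = 2 · 4 + 3
  4 = 1 · 3 + 1
  3 = 3 · 1 + 0
gcd(515, 362) = 1.
Track Bezout coefficients alongside the remainders: start with r₀ = 515 = a·1 + b·0 (s = 1, t = 0) and r₁ = 362 = a·0 + b·1 (s = 0, t = 1); each new remainder r_{k+1} = r_{k-1} − q_k·r_k inherits s_{k+1} = s_{k-1} − q_k·s_k, t_{k+1} = t_{k-1} − q_k·t_k, so r_k = a·s_k + b·t_k at every step:
  q = 1: r = 153, s = 1 − 1·0 = 1, t = 0 − 1·1 = -1  (check: 515·1 + 362·(-1) = 153)
  q = 2: r = 56, s = 0 − 2·1 = -2, t = 1 − 2·(-1) = 3  (check: 515·(-2) + 362·3 = 56)
  q = 2: r = 41, s = 1 − 2·(-2) = 5, t = -1 − 2·3 = -7  (check: 515·5 + 362·(-7) = 41)
  q = 1: r = 15, s = -2 − 1·5 = -7, t = 3 − 1·(-7) = 10  (check: 515·(-7) + 362·10 = 15)
  q = 2: r = 11, s = 5 − 2·(-7) = 19, t = -7 − 2·10 = -27  (check: 515·19 + 362·(-27) = 11)
  q = 1: r = 4, s = -7 − 1·19 = -26, t = 10 − 1·(-27) = 37  (check: 515·(-26) + 362·37 = 4)
  q = 2: r = 3, s = 19 − 2·(-26) = 71, t = -27 − 2·37 = -101  (check: 515·71 + 362·(-101) = 3)
  q = 1: r = 1, s = -26 − 1·71 = -97, t = 37 − 1·(-101) = 138  (check: 515·(-97) + 362·138 = 1)
The row with r = 1 (the gcd) gives the Bezout coefficients s = -97, t = 138.
Result: 515 · (-97) + 362 · (138) = 1.

gcd(515, 362) = 1; s = -97, t = 138 (check: 515·(-97) + 362·138 = 1).


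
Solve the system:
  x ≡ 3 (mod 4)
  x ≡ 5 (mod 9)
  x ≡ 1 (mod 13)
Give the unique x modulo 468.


Moduli 4, 9, 13 are pairwise coprime; by CRT there is a unique solution modulo M = 4 · 9 · 13 = 468.
Solve pairwise, accumulating the modulus:
  Start with x ≡ 3 (mod 4).
  Combine with x ≡ 5 (mod 9): since gcd(4, 9) = 1, we get a unique residue mod 36.
    Write x = 3 + 4·t and substitute into x ≡ 5 (mod 9): 4·t ≡ 5 − 3 = 2 (mod 9).
    The inverse of 4 mod 9 is 7 (since 4·7 = 28 = 3·9 + 1), so t ≡ 7·2 = 14 ≡ 5 (mod 9).
    Then x = 3 + 4·5 = 23, valid modulo lcm(4, 9) = 36: x ≡ 23 (mod 36).
  Combine with x ≡ 1 (mod 13): since gcd(36, 13) = 1, we get a unique residue mod 468.
    Write x = 23 + 36·t and substitute into x ≡ 1 (mod 13): 36·t ≡ 1 − 23 = -22 (mod 13).
    Reduce coefficients mod 13: 10·t ≡ 4 (mod 13).
    The inverse of 10 mod 13 is 4 (since 10·4 = 40 = 3·13 + 1), so t ≡ 4·4 = 16 ≡ 3 (mod 13).
    Then x = 23 + 36·3 = 131, valid modulo lcm(36, 13) = 468: x ≡ 131 (mod 468).
Verify: 131 mod 4 = 3 ✓, 131 mod 9 = 5 ✓, 131 mod 13 = 1 ✓.

x ≡ 131 (mod 468).


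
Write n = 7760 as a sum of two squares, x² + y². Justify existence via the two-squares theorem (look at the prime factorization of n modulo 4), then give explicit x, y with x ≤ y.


Step 1: Factor n = 7760 = 2^4 · 5 · 97.
Step 2: Check the mod-4 condition on each prime factor: 2 = 2 (special); 5 ≡ 1 (mod 4), exponent 1; 97 ≡ 1 (mod 4), exponent 1.
All primes ≡ 3 (mod 4) appear to even exponent (or don't appear), so by the two-squares theorem n IS expressible as a sum of two squares.
Step 3: Build a representation. Group n = k² · m with k = 4 and m = 5 · 97 = 485 (a product of primes ≡ 1 (mod 4)); a representation of m scales to one of n via (k·x)² + (k·y)² = k²(x² + y²). Each prime p ≡ 1 (mod 4) is itself a sum of two squares; find a² by testing p − a² for a perfect square:
  5: 5 − 1² = 4 = 2² ⇒ 5 = 1² + 2².
  97: 97 − 1² = 96, 97 − 2² = 93, 97 − 3² = 88, 97 − 4² = 81 = 9² ⇒ 97 = 4² + 9².
  Combine using the Brahmagupta–Fibonacci identity (a² + b²)(c² + d²) = (ac − bd)² + (ad + bc)² = (ac + bd)² + (ad − bc)²:
  5 · 97 = 485: from (1² + 2²)(4² + 9²), take (1·4 − 2·9, 1·9 + 2·4) = (4 − 18, 9 + 8) = (-14, 17); dropping signs (only squares matter) gives (14, 17); check 14² + 17² = 196 + 289 = 485 ✓.
  Scale by k = 4: (4·14, 4·17) = (56, 68).
Step 4: Order so x ≤ y and verify: 56² + 68² = 3136 + 4624 = 7760 = n. ✓

n = 7760 = 56² + 68² (one valid representation with x ≤ y).


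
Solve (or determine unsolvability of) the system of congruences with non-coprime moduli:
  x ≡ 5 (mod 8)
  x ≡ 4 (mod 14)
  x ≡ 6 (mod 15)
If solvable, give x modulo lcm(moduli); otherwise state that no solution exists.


Moduli 8, 14, 15 are not pairwise coprime, so CRT works modulo lcm(m_i) when all pairwise compatibility conditions hold.
Pairwise compatibility: gcd(m_i, m_j) must divide a_i - a_j for every pair.
Merge one congruence at a time:
  Start: x ≡ 5 (mod 8).
  Combine with x ≡ 4 (mod 14): gcd(8, 14) = 2, and 4 - 5 = -1 is NOT divisible by 2.
    ⇒ system is inconsistent (no integer solution).

No solution (the system is inconsistent).


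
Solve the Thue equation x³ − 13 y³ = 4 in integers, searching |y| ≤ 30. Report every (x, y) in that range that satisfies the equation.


The equation is x³ - 13y³ = 4. For fixed y, x³ = 13·y³ + 4, so a solution requires the RHS to be a perfect cube.
Strategy: iterate y from -30 to 30, compute RHS = 13·y³ + 4, and check whether it is a (positive or negative) perfect cube.
Check small values of y:
  y = 0: RHS = 4 is not a perfect cube.
  y = 1: RHS = 17 is not a perfect cube.
  y = -1: RHS = -9 is not a perfect cube.
  y = 2: RHS = 108 is not a perfect cube.
  y = -2: RHS = -100 is not a perfect cube.
  y = 3: RHS = 355 is not a perfect cube.
  y = -3: RHS = -347 is not a perfect cube.
Continuing the search up to |y| = 30 finds no solutions either.
No (x, y) in the scanned range satisfies the equation.

No integer solutions with |y| ≤ 30.


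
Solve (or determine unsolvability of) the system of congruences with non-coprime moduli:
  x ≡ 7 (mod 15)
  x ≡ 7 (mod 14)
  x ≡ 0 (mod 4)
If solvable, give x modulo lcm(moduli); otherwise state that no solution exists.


Moduli 15, 14, 4 are not pairwise coprime, so CRT works modulo lcm(m_i) when all pairwise compatibility conditions hold.
Pairwise compatibility: gcd(m_i, m_j) must divide a_i - a_j for every pair.
Merge one congruence at a time:
  Start: x ≡ 7 (mod 15).
  Combine with x ≡ 7 (mod 14): gcd(15, 14) = 1; 7 - 7 = 0, which IS divisible by 1, so compatible.
    Write x = 7 + 15·t and substitute into x ≡ 7 (mod 14): 15·t ≡ 7 − 7 = 0 (mod 14).
    Reduce coefficients mod 14: 1·t ≡ 0 (mod 14).
    So t ≡ 0 (mod 14).
    Then x = 7 + 15·0 = 7, valid modulo lcm(15, 14) = 210: x ≡ 7 (mod 210).
  Combine with x ≡ 0 (mod 4): gcd(210, 4) = 2, and 0 - 7 = -7 is NOT divisible by 2.
    ⇒ system is inconsistent (no integer solution).

No solution (the system is inconsistent).


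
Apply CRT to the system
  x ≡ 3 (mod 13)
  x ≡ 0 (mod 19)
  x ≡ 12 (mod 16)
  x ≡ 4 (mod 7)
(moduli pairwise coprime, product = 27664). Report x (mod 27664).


Product of moduli M = 13 · 19 · 16 · 7 = 27664.
Merge one congruence at a time:
  Start: x ≡ 3 (mod 13).
  Combine with x ≡ 0 (mod 19); new modulus lcm = 247.
    Write x = 3 + 13·t and substitute into x ≡ 0 (mod 19): 13·t ≡ 0 − 3 = -3 (mod 19).
    Reduce coefficients mod 19: 13·t ≡ 16 (mod 19).
    The inverse of 13 mod 19 is 3 (since 13·3 = 39 = 2·19 + 1), so t ≡ 3·16 = 48 ≡ 10 (mod 19).
    Then x = 3 + 13·10 = 133, valid modulo lcm(13, 19) = 247: x ≡ 133 (mod 247).
  Combine with x ≡ 12 (mod 16); new modulus lcm = 3952.
    Write x = 133 + 247·t and substitute into x ≡ 12 (mod 16): 247·t ≡ 12 − 133 = -121 (mod 16).
    Reduce coefficients mod 16: 7·t ≡ 7 (mod 16).
    The inverse of 7 mod 16 is 7 (since 7·7 = 49 = 3·16 + 1), so t ≡ 7·7 = 49 ≡ 1 (mod 16).
    Then x = 133 + 247·1 = 380, valid modulo lcm(247, 16) = 3952: x ≡ 380 (mod 3952).
  Combine with x ≡ 4 (mod 7); new modulus lcm = 27664.
    Write x = 380 + 3952·t and substitute into x ≡ 4 (mod 7): 3952·t ≡ 4 − 380 = -376 (mod 7).
    Reduce coefficients mod 7: 4·t ≡ 2 (mod 7).
    The inverse of 4 mod 7 is 2 (since 4·2 = 8 = 1·7 + 1), so t ≡ 2·2 = 4 ≡ 4 (mod 7).
    Then x = 380 + 3952·4 = 16188, valid modulo lcm(3952, 7) = 27664: x ≡ 16188 (mod 27664).
Verify against each original: 16188 mod 13 = 3, 16188 mod 19 = 0, 16188 mod 16 = 12, 16188 mod 7 = 4.

x ≡ 16188 (mod 27664).


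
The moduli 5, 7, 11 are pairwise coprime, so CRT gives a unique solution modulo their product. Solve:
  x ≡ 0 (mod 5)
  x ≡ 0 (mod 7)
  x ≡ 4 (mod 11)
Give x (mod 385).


Moduli 5, 7, 11 are pairwise coprime; by CRT there is a unique solution modulo M = 5 · 7 · 11 = 385.
Solve pairwise, accumulating the modulus:
  Start with x ≡ 0 (mod 5).
  Combine with x ≡ 0 (mod 7): since gcd(5, 7) = 1, we get a unique residue mod 35.
    Write x = 0 + 5·t and substitute into x ≡ 0 (mod 7): 5·t ≡ 0 − 0 = 0 (mod 7).
    The inverse of 5 mod 7 is 3 (since 5·3 = 15 = 2·7 + 1), so t ≡ 3·0 = 0 ≡ 0 (mod 7).
    Then x = 0 + 5·0 = 0, valid modulo lcm(5, 7) = 35: x ≡ 0 (mod 35).
  Combine with x ≡ 4 (mod 11): since gcd(35, 11) = 1, we get a unique residue mod 385.
    Write x = 0 + 35·t and substitute into x ≡ 4 (mod 11): 35·t ≡ 4 − 0 = 4 (mod 11).
    Reduce coefficients mod 11: 2·t ≡ 4 (mod 11).
    The inverse of 2 mod 11 is 6 (since 2·6 = 12 = 1·11 + 1), so t ≡ 6·4 = 24 ≡ 2 (mod 11).
    Then x = 0 + 35·2 = 70, valid modulo lcm(35, 11) = 385: x ≡ 70 (mod 385).
Verify: 70 mod 5 = 0 ✓, 70 mod 7 = 0 ✓, 70 mod 11 = 4 ✓.

x ≡ 70 (mod 385).


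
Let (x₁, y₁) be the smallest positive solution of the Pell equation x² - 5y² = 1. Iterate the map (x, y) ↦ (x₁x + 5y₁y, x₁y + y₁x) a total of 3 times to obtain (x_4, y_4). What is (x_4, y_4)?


Step 1: Find the fundamental solution (x₁, y₁) of x² - 5y² = 1.
  Expand √5 as a continued fraction. a₀ = ⌊√5⌋ = 2; iterate m_{k+1} = d_k·a_k − m_k, d_{k+1} = (5 − m_{k+1}²)/d_k, a_{k+1} = ⌊(a₀ + m_{k+1})/d_{k+1}⌋ (starting m₀ = 0, d₀ = 1), with convergents p_k = a_k·p_{k-1} + p_{k-2}, q_k = a_k·q_{k-1} + q_{k-2} (p₋₁ = 1, q₋₁ = 0):
  k = 0: a₀ = 2; p₀/q₀ = 2/1; p₀² − 5·q₀² = 4 − 5 = -1.
  k = 1: m = 2, d = 1, a = ⌊(2 + 2)/1⌋ = 4; p/q = (4·2 + 1)/(4·1 + 0) = 9/4; p² − 5·q² = 81 − 80 = 1.
  The first convergent with p² − 5·q² = 1 gives the fundamental solution (x₁, y₁) = (9, 4).
Step 2: Apply the recurrence (x_{n+1}, y_{n+1}) = (x₁x_n + 5y₁y_n, x₁y_n + y₁x_n) repeatedly.
  From (x_1, y_1) = (9, 4): x_2 = 9·9 + 5·4·4 = 161; y_2 = 9·4 + 4·9 = 72.
  From (x_2, y_2) = (161, 72): x_3 = 9·161 + 5·4·72 = 2889; y_3 = 9·72 + 4·161 = 1292.
  From (x_3, y_3) = (2889, 1292): x_4 = 9·2889 + 5·4·1292 = 51841; y_4 = 9·1292 + 4·2889 = 23184.
Step 3: Verify x_4² - 5·y_4² = 2687489281 - 2687489280 = 1 (should be 1). ✓

(x_1, y_1) = (9, 4); (x_4, y_4) = (51841, 23184).


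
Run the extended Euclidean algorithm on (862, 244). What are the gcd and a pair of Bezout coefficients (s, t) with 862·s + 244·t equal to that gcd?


Euclidean algorithm on (862, 244) — divide until remainder is 0:
  862 = 3 · 244 + 130
  244 = 1 · 130 + 114
  130 = 1 · 114 + 16
  114 = 7 · 16 + 2
  16 = 8 · 2 + 0
gcd(862, 244) = 2.
Track Bezout coefficients alongside the remainders: start with r₀ = 862 = a·1 + b·0 (s = 1, t = 0) and r₁ = 244 = a·0 + b·1 (s = 0, t = 1); each new remainder r_{k+1} = r_{k-1} − q_k·r_k inherits s_{k+1} = s_{k-1} − q_k·s_k, t_{k+1} = t_{k-1} − q_k·t_k, so r_k = a·s_k + b·t_k at every step:
  q = 3: r = 130, s = 1 − 3·0 = 1, t = 0 − 3·1 = -3  (check: 862·1 + 244·(-3) = 130)
  q = 1: r = 114, s = 0 − 1·1 = -1, t = 1 − 1·(-3) = 4  (check: 862·(-1) + 244·4 = 114)
  q = 1: r = 16, s = 1 − 1·(-1) = 2, t = -3 − 1·4 = -7  (check: 862·2 + 244·(-7) = 16)
  q = 7: r = 2, s = -1 − 7·2 = -15, t = 4 − 7·(-7) = 53  (check: 862·(-15) + 244·53 = 2)
The row with r = 2 (the gcd) gives the Bezout coefficients s = -15, t = 53.
Result: 862 · (-15) + 244 · (53) = 2.

gcd(862, 244) = 2; s = -15, t = 53 (check: 862·(-15) + 244·53 = 2).


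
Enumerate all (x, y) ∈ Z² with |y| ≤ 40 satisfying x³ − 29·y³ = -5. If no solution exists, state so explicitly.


The equation is x³ - 29y³ = -5. For fixed y, x³ = 29·y³ − 5, so a solution requires the RHS to be a perfect cube.
Strategy: iterate y from -40 to 40, compute RHS = 29·y³ − 5, and check whether it is a (positive or negative) perfect cube.
Check small values of y:
  y = 0: RHS = -5 is not a perfect cube.
  y = 1: RHS = 24 is not a perfect cube.
  y = -1: RHS = -34 is not a perfect cube.
  y = 2: RHS = 227 is not a perfect cube.
  y = -2: RHS = -237 is not a perfect cube.
  y = 3: RHS = 778 is not a perfect cube.
  y = -3: RHS = -788 is not a perfect cube.
Continuing the search up to |y| = 40 finds no solutions either.
No (x, y) in the scanned range satisfies the equation.

No integer solutions with |y| ≤ 40.


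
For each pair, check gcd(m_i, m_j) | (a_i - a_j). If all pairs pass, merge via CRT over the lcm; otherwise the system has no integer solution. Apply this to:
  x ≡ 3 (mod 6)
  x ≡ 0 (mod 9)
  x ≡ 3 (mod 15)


Moduli 6, 9, 15 are not pairwise coprime, so CRT works modulo lcm(m_i) when all pairwise compatibility conditions hold.
Pairwise compatibility: gcd(m_i, m_j) must divide a_i - a_j for every pair.
Merge one congruence at a time:
  Start: x ≡ 3 (mod 6).
  Combine with x ≡ 0 (mod 9): gcd(6, 9) = 3; 0 - 3 = -3, which IS divisible by 3, so compatible.
    Write x = 3 + 6·t and substitute into x ≡ 0 (mod 9): 6·t ≡ 0 − 3 = -3 (mod 9).
    Divide the congruence (and modulus) by g = 3: 2·t ≡ -1 (mod 3).
    Reduce coefficients mod 3: 2·t ≡ 2 (mod 3).
    The inverse of 2 mod 3 is 2 (since 2·2 = 4 = 1·3 + 1), so t ≡ 2·2 = 4 ≡ 1 (mod 3).
    Then x = 3 + 6·1 = 9, valid modulo lcm(6, 9) = 18: x ≡ 9 (mod 18).
  Combine with x ≡ 3 (mod 15): gcd(18, 15) = 3; 3 - 9 = -6, which IS divisible by 3, so compatible.
    Write x = 9 + 18·t and substitute into x ≡ 3 (mod 15): 18·t ≡ 3 − 9 = -6 (mod 15).
    Divide the congruence (and modulus) by g = 3: 6·t ≡ -2 (mod 5).
    Reduce coefficients mod 5: 1·t ≡ 3 (mod 5).
    So t ≡ 3 (mod 5).
    Then x = 9 + 18·3 = 63, valid modulo lcm(18, 15) = 90: x ≡ 63 (mod 90).
Verify: 63 mod 6 = 3, 63 mod 9 = 0, 63 mod 15 = 3.

x ≡ 63 (mod 90).


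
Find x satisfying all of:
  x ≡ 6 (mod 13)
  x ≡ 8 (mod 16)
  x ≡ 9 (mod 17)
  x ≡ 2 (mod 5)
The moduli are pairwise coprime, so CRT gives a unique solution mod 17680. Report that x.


Product of moduli M = 13 · 16 · 17 · 5 = 17680.
Merge one congruence at a time:
  Start: x ≡ 6 (mod 13).
  Combine with x ≡ 8 (mod 16); new modulus lcm = 208.
    Write x = 6 + 13·t and substitute into x ≡ 8 (mod 16): 13·t ≡ 8 − 6 = 2 (mod 16).
    The inverse of 13 mod 16 is 5 (since 13·5 = 65 = 4·16 + 1), so t ≡ 5·2 = 10 ≡ 10 (mod 16).
    Then x = 6 + 13·10 = 136, valid modulo lcm(13, 16) = 208: x ≡ 136 (mod 208).
  Combine with x ≡ 9 (mod 17); new modulus lcm = 3536.
    Write x = 136 + 208·t and substitute into x ≡ 9 (mod 17): 208·t ≡ 9 − 136 = -127 (mod 17).
    Reduce coefficients mod 17: 4·t ≡ 9 (mod 17).
    The inverse of 4 mod 17 is 13 (since 4·13 = 52 = 3·17 + 1), so t ≡ 13·9 = 117 ≡ 15 (mod 17).
    Then x = 136 + 208·15 = 3256, valid modulo lcm(208, 17) = 3536: x ≡ 3256 (mod 3536).
  Combine with x ≡ 2 (mod 5); new modulus lcm = 17680.
    Write x = 3256 + 3536·t and substitute into x ≡ 2 (mod 5): 3536·t ≡ 2 − 3256 = -3254 (mod 5).
    Reduce coefficients mod 5: 1·t ≡ 1 (mod 5).
    So t ≡ 1 (mod 5).
    Then x = 3256 + 3536·1 = 6792, valid modulo lcm(3536, 5) = 17680: x ≡ 6792 (mod 17680).
Verify against each original: 6792 mod 13 = 6, 6792 mod 16 = 8, 6792 mod 17 = 9, 6792 mod 5 = 2.

x ≡ 6792 (mod 17680).


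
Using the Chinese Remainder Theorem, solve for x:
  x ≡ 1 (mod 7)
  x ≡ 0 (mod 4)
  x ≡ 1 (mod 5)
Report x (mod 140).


Moduli 7, 4, 5 are pairwise coprime; by CRT there is a unique solution modulo M = 7 · 4 · 5 = 140.
Solve pairwise, accumulating the modulus:
  Start with x ≡ 1 (mod 7).
  Combine with x ≡ 0 (mod 4): since gcd(7, 4) = 1, we get a unique residue mod 28.
    Write x = 1 + 7·t and substitute into x ≡ 0 (mod 4): 7·t ≡ 0 − 1 = -1 (mod 4).
    Reduce coefficients mod 4: 3·t ≡ 3 (mod 4).
    The inverse of 3 mod 4 is 3 (since 3·3 = 9 = 2·4 + 1), so t ≡ 3·3 = 9 ≡ 1 (mod 4).
    Then x = 1 + 7·1 = 8, valid modulo lcm(7, 4) = 28: x ≡ 8 (mod 28).
  Combine with x ≡ 1 (mod 5): since gcd(28, 5) = 1, we get a unique residue mod 140.
    Write x = 8 + 28·t and substitute into x ≡ 1 (mod 5): 28·t ≡ 1 − 8 = -7 (mod 5).
    Reduce coefficients mod 5: 3·t ≡ 3 (mod 5).
    The inverse of 3 mod 5 is 2 (since 3·2 = 6 = 1·5 + 1), so t ≡ 2·3 = 6 ≡ 1 (mod 5).
    Then x = 8 + 28·1 = 36, valid modulo lcm(28, 5) = 140: x ≡ 36 (mod 140).
Verify: 36 mod 7 = 1 ✓, 36 mod 4 = 0 ✓, 36 mod 5 = 1 ✓.

x ≡ 36 (mod 140).


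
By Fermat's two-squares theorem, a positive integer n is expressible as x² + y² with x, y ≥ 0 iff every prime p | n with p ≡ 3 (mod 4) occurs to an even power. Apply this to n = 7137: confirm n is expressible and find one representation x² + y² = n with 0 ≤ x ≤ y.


Step 1: Factor n = 7137 = 3^2 · 13 · 61.
Step 2: Check the mod-4 condition on each prime factor: 3 ≡ 3 (mod 4), exponent 2 (must be even); 13 ≡ 1 (mod 4), exponent 1; 61 ≡ 1 (mod 4), exponent 1.
All primes ≡ 3 (mod 4) appear to even exponent (or don't appear), so by the two-squares theorem n IS expressible as a sum of two squares.
Step 3: Build a representation. Group n = k² · m with k = 3 and m = 13 · 61 = 793 (a product of primes ≡ 1 (mod 4)); a representation of m scales to one of n via (k·x)² + (k·y)² = k²(x² + y²). Each prime p ≡ 1 (mod 4) is itself a sum of two squares; find a² by testing p − a² for a perfect square:
  13: 13 − 1² = 12, 13 − 2² = 9 = 3² ⇒ 13 = 2² + 3².
  61: 61 − 1² = 60, 61 − 2² = 57, 61 − 3² = 52, 61 − 4² = 45, 61 − 5² = 36 = 6² ⇒ 61 = 5² + 6².
  Combine using the Brahmagupta–Fibonacci identity (a² + b²)(c² + d²) = (ac − bd)² + (ad + bc)² = (ac + bd)² + (ad − bc)²:
  13 · 61 = 793: from (2² + 3²)(5² + 6²), take (2·5 − 3·6, 2·6 + 3·5) = (10 − 18, 12 + 15) = (-8, 27); dropping signs (only squares matter) gives (8, 27); check 8² + 27² = 64 + 729 = 793 ✓.
  Scale by k = 3: (3·8, 3·27) = (24, 81).
Step 4: Order so x ≤ y and verify: 24² + 81² = 576 + 6561 = 7137 = n. ✓

n = 7137 = 24² + 81² (one valid representation with x ≤ y).


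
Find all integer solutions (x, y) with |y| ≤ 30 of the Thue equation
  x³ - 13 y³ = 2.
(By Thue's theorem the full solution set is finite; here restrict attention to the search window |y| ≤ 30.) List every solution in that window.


The equation is x³ - 13y³ = 2. For fixed y, x³ = 13·y³ + 2, so a solution requires the RHS to be a perfect cube.
Strategy: iterate y from -30 to 30, compute RHS = 13·y³ + 2, and check whether it is a (positive or negative) perfect cube.
Check small values of y:
  y = 0: RHS = 2 is not a perfect cube.
  y = 1: RHS = 15 is not a perfect cube.
  y = -1: RHS = -11 is not a perfect cube.
  y = 2: RHS = 106 is not a perfect cube.
  y = -2: RHS = -102 is not a perfect cube.
  y = 3: RHS = 353 is not a perfect cube.
  y = -3: RHS = -349 is not a perfect cube.
Continuing the search up to |y| = 30 finds no solutions either.
No (x, y) in the scanned range satisfies the equation.

No integer solutions with |y| ≤ 30.


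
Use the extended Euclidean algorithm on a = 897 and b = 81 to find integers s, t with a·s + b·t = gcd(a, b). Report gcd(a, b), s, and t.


Euclidean algorithm on (897, 81) — divide until remainder is 0:
  897 = 11 · 81 + 6
  81 = 13 · 6 + 3
  6 = 2 · 3 + 0
gcd(897, 81) = 3.
Track Bezout coefficients alongside the remainders: start with r₀ = 897 = a·1 + b·0 (s = 1, t = 0) and r₁ = 81 = a·0 + b·1 (s = 0, t = 1); each new remainder r_{k+1} = r_{k-1} − q_k·r_k inherits s_{k+1} = s_{k-1} − q_k·s_k, t_{k+1} = t_{k-1} − q_k·t_k, so r_k = a·s_k + b·t_k at every step:
  q = 11: r = 6, s = 1 − 11·0 = 1, t = 0 − 11·1 = -11  (check: 897·1 + 81·(-11) = 6)
  q = 13: r = 3, s = 0 − 13·1 = -13, t = 1 − 13·(-11) = 144  (check: 897·(-13) + 81·144 = 3)
The row with r = 3 (the gcd) gives the Bezout coefficients s = -13, t = 144.
Result: 897 · (-13) + 81 · (144) = 3.

gcd(897, 81) = 3; s = -13, t = 144 (check: 897·(-13) + 81·144 = 3).


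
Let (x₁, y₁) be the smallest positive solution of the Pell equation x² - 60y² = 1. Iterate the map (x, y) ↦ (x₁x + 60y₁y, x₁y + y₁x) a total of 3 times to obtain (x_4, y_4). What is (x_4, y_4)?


Step 1: Find the fundamental solution (x₁, y₁) of x² - 60y² = 1.
  Expand √60 as a continued fraction. a₀ = ⌊√60⌋ = 7; iterate m_{k+1} = d_k·a_k − m_k, d_{k+1} = (60 − m_{k+1}²)/d_k, a_{k+1} = ⌊(a₀ + m_{k+1})/d_{k+1}⌋ (starting m₀ = 0, d₀ = 1), with convergents p_k = a_k·p_{k-1} + p_{k-2}, q_k = a_k·q_{k-1} + q_{k-2} (p₋₁ = 1, q₋₁ = 0):
  k = 0: a₀ = 7; p₀/q₀ = 7/1; p₀² − 60·q₀² = 49 − 60 = -11.
  k = 1: m = 7, d = 11, a = ⌊(7 + 7)/11⌋ = 1; p/q = (1·7 + 1)/(1·1 + 0) = 8/1; p² − 60·q² = 64 − 60 = 4.
  k = 2: m = 4, d = 4, a = ⌊(7 + 4)/4⌋ = 2; p/q = (2·8 + 7)/(2·1 + 1) = 23/3; p² − 60·q² = 529 − 540 = -11.
  k = 3: m = 4, d = 11, a = ⌊(7 + 4)/11⌋ = 1; p/q = (1·23 + 8)/(1·3 + 1) = 31/4; p² − 60·q² = 961 − 960 = 1.
  The first convergent with p² − 60·q² = 1 gives the fundamental solution (x₁, y₁) = (31, 4).
Step 2: Apply the recurrence (x_{n+1}, y_{n+1}) = (x₁x_n + 60y₁y_n, x₁y_n + y₁x_n) repeatedly.
  From (x_1, y_1) = (31, 4): x_2 = 31·31 + 60·4·4 = 1921; y_2 = 31·4 + 4·31 = 248.
  From (x_2, y_2) = (1921, 248): x_3 = 31·1921 + 60·4·248 = 119071; y_3 = 31·248 + 4·1921 = 15372.
  From (x_3, y_3) = (119071, 15372): x_4 = 31·119071 + 60·4·15372 = 7380481; y_4 = 31·15372 + 4·119071 = 952816.
Step 3: Verify x_4² - 60·y_4² = 54471499791361 - 54471499791360 = 1 (should be 1). ✓

(x_1, y_1) = (31, 4); (x_4, y_4) = (7380481, 952816).


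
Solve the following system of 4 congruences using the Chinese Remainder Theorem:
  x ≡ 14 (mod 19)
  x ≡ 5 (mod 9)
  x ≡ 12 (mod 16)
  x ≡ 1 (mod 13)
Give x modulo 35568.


Product of moduli M = 19 · 9 · 16 · 13 = 35568.
Merge one congruence at a time:
  Start: x ≡ 14 (mod 19).
  Combine with x ≡ 5 (mod 9); new modulus lcm = 171.
    Write x = 14 + 19·t and substitute into x ≡ 5 (mod 9): 19·t ≡ 5 − 14 = -9 (mod 9).
    Reduce coefficients mod 9: 1·t ≡ 0 (mod 9).
    So t ≡ 0 (mod 9).
    Then x = 14 + 19·0 = 14, valid modulo lcm(19, 9) = 171: x ≡ 14 (mod 171).
  Combine with x ≡ 12 (mod 16); new modulus lcm = 2736.
    Write x = 14 + 171·t and substitute into x ≡ 12 (mod 16): 171·t ≡ 12 − 14 = -2 (mod 16).
    Reduce coefficients mod 16: 11·t ≡ 14 (mod 16).
    The inverse of 11 mod 16 is 3 (since 11·3 = 33 = 2·16 + 1), so t ≡ 3·14 = 42 ≡ 10 (mod 16).
    Then x = 14 + 171·10 = 1724, valid modulo lcm(171, 16) = 2736: x ≡ 1724 (mod 2736).
  Combine with x ≡ 1 (mod 13); new modulus lcm = 35568.
    Write x = 1724 + 2736·t and substitute into x ≡ 1 (mod 13): 2736·t ≡ 1 − 1724 = -1723 (mod 13).
    Reduce coefficients mod 13: 6·t ≡ 6 (mod 13).
    The inverse of 6 mod 13 is 11 (since 6·11 = 66 = 5·13 + 1), so t ≡ 11·6 = 66 ≡ 1 (mod 13).
    Then x = 1724 + 2736·1 = 4460, valid modulo lcm(2736, 13) = 35568: x ≡ 4460 (mod 35568).
Verify against each original: 4460 mod 19 = 14, 4460 mod 9 = 5, 4460 mod 16 = 12, 4460 mod 13 = 1.

x ≡ 4460 (mod 35568).


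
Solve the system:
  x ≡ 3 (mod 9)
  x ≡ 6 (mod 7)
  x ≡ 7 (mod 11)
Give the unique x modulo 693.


Moduli 9, 7, 11 are pairwise coprime; by CRT there is a unique solution modulo M = 9 · 7 · 11 = 693.
Solve pairwise, accumulating the modulus:
  Start with x ≡ 3 (mod 9).
  Combine with x ≡ 6 (mod 7): since gcd(9, 7) = 1, we get a unique residue mod 63.
    Write x = 3 + 9·t and substitute into x ≡ 6 (mod 7): 9·t ≡ 6 − 3 = 3 (mod 7).
    Reduce coefficients mod 7: 2·t ≡ 3 (mod 7).
    The inverse of 2 mod 7 is 4 (since 2·4 = 8 = 1·7 + 1), so t ≡ 4·3 = 12 ≡ 5 (mod 7).
    Then x = 3 + 9·5 = 48, valid modulo lcm(9, 7) = 63: x ≡ 48 (mod 63).
  Combine with x ≡ 7 (mod 11): since gcd(63, 11) = 1, we get a unique residue mod 693.
    Write x = 48 + 63·t and substitute into x ≡ 7 (mod 11): 63·t ≡ 7 − 48 = -41 (mod 11).
    Reduce coefficients mod 11: 8·t ≡ 3 (mod 11).
    The inverse of 8 mod 11 is 7 (since 8·7 = 56 = 5·11 + 1), so t ≡ 7·3 = 21 ≡ 10 (mod 11).
    Then x = 48 + 63·10 = 678, valid modulo lcm(63, 11) = 693: x ≡ 678 (mod 693).
Verify: 678 mod 9 = 3 ✓, 678 mod 7 = 6 ✓, 678 mod 11 = 7 ✓.

x ≡ 678 (mod 693).


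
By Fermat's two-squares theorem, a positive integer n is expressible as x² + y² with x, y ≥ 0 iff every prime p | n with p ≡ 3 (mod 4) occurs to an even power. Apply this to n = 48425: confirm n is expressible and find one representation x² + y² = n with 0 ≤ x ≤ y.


Step 1: Factor n = 48425 = 5^2 · 13 · 149.
Step 2: Check the mod-4 condition on each prime factor: 5 ≡ 1 (mod 4), exponent 2; 13 ≡ 1 (mod 4), exponent 1; 149 ≡ 1 (mod 4), exponent 1.
All primes ≡ 3 (mod 4) appear to even exponent (or don't appear), so by the two-squares theorem n IS expressible as a sum of two squares.
Step 3: Build a representation. Group n = k² · m with k = 5 and m = 13 · 149 = 1937 (a product of primes ≡ 1 (mod 4)); a representation of m scales to one of n via (k·x)² + (k·y)² = k²(x² + y²). Each prime p ≡ 1 (mod 4) is itself a sum of two squares; find a² by testing p − a² for a perfect square:
  13: 13 − 1² = 12, 13 − 2² = 9 = 3² ⇒ 13 = 2² + 3².
  149: 149 − 1² = 148, 149 − 2² = 145, 149 − 3² = 140, 149 − 4² = 133, 149 − 5² = 124, 149 − 6² = 113, 149 − 7² = 100 = 10² ⇒ 149 = 7² + 10².
  Combine using the Brahmagupta–Fibonacci identity (a² + b²)(c² + d²) = (ac − bd)² + (ad + bc)² = (ac + bd)² + (ad − bc)²:
  13 · 149 = 1937: from (2² + 3²)(7² + 10²), take (2·7 − 3·10, 2·10 + 3·7) = (14 − 30, 20 + 21) = (-16, 41); dropping signs (only squares matter) gives (16, 41); check 16² + 41² = 256 + 1681 = 1937 ✓.
  Scale by k = 5: (5·16, 5·41) = (80, 205).
Step 4: Order so x ≤ y and verify: 80² + 205² = 6400 + 42025 = 48425 = n. ✓

n = 48425 = 80² + 205² (one valid representation with x ≤ y).


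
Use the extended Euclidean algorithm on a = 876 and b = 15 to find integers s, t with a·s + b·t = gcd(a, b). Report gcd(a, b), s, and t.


Euclidean algorithm on (876, 15) — divide until remainder is 0:
  876 = 58 · 15 + 6
  15 = 2 · 6 + 3
  6 = 2 · 3 + 0
gcd(876, 15) = 3.
Track Bezout coefficients alongside the remainders: start with r₀ = 876 = a·1 + b·0 (s = 1, t = 0) and r₁ = 15 = a·0 + b·1 (s = 0, t = 1); each new remainder r_{k+1} = r_{k-1} − q_k·r_k inherits s_{k+1} = s_{k-1} − q_k·s_k, t_{k+1} = t_{k-1} − q_k·t_k, so r_k = a·s_k + b·t_k at every step:
  q = 58: r = 6, s = 1 − 58·0 = 1, t = 0 − 58·1 = -58  (check: 876·1 + 15·(-58) = 6)
  q = 2: r = 3, s = 0 − 2·1 = -2, t = 1 − 2·(-58) = 117  (check: 876·(-2) + 15·117 = 3)
The row with r = 3 (the gcd) gives the Bezout coefficients s = -2, t = 117.
Result: 876 · (-2) + 15 · (117) = 3.

gcd(876, 15) = 3; s = -2, t = 117 (check: 876·(-2) + 15·117 = 3).


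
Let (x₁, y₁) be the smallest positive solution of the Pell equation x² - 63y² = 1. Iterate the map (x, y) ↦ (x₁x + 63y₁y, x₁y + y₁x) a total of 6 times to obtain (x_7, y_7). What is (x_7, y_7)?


Step 1: Find the fundamental solution (x₁, y₁) of x² - 63y² = 1.
  Expand √63 as a continued fraction. a₀ = ⌊√63⌋ = 7; iterate m_{k+1} = d_k·a_k − m_k, d_{k+1} = (63 − m_{k+1}²)/d_k, a_{k+1} = ⌊(a₀ + m_{k+1})/d_{k+1}⌋ (starting m₀ = 0, d₀ = 1), with convergents p_k = a_k·p_{k-1} + p_{k-2}, q_k = a_k·q_{k-1} + q_{k-2} (p₋₁ = 1, q₋₁ = 0):
  k = 0: a₀ = 7; p₀/q₀ = 7/1; p₀² − 63·q₀² = 49 − 63 = -14.
  k = 1: m = 7, d = 14, a = ⌊(7 + 7)/14⌋ = 1; p/q = (1·7 + 1)/(1·1 + 0) = 8/1; p² − 63·q² = 64 − 63 = 1.
  The first convergent with p² − 63·q² = 1 gives the fundamental solution (x₁, y₁) = (8, 1).
Step 2: Apply the recurrence (x_{n+1}, y_{n+1}) = (x₁x_n + 63y₁y_n, x₁y_n + y₁x_n) repeatedly.
  From (x_1, y_1) = (8, 1): x_2 = 8·8 + 63·1·1 = 127; y_2 = 8·1 + 1·8 = 16.
  From (x_2, y_2) = (127, 16): x_3 = 8·127 + 63·1·16 = 2024; y_3 = 8·16 + 1·127 = 255.
  From (x_3, y_3) = (2024, 255): x_4 = 8·2024 + 63·1·255 = 32257; y_4 = 8·255 + 1·2024 = 4064.
  From (x_4, y_4) = (32257, 4064): x_5 = 8·32257 + 63·1·4064 = 514088; y_5 = 8·4064 + 1·32257 = 64769.
  From (x_5, y_5) = (514088, 64769): x_6 = 8·514088 + 63·1·64769 = 8193151; y_6 = 8·64769 + 1·514088 = 1032240.
  From (x_6, y_6) = (8193151, 1032240): x_7 = 8·8193151 + 63·1·1032240 = 130576328; y_7 = 8·1032240 + 1·8193151 = 16451071.
Step 3: Verify x_7² - 63·y_7² = 17050177433963584 - 17050177433963583 = 1 (should be 1). ✓

(x_1, y_1) = (8, 1); (x_7, y_7) = (130576328, 16451071).


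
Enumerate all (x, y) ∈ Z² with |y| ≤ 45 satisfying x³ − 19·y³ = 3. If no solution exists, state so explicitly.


The equation is x³ - 19y³ = 3. For fixed y, x³ = 19·y³ + 3, so a solution requires the RHS to be a perfect cube.
Strategy: iterate y from -45 to 45, compute RHS = 19·y³ + 3, and check whether it is a (positive or negative) perfect cube.
Check small values of y:
  y = 0: RHS = 3 is not a perfect cube.
  y = 1: RHS = 22 is not a perfect cube.
  y = -1: RHS = -16 is not a perfect cube.
  y = 2: RHS = 155 is not a perfect cube.
  y = -2: RHS = -149 is not a perfect cube.
  y = 3: RHS = 516 is not a perfect cube.
  y = -3: RHS = -510 is not a perfect cube.
Continuing the search up to |y| = 45 finds no solutions either.
No (x, y) in the scanned range satisfies the equation.

No integer solutions with |y| ≤ 45.


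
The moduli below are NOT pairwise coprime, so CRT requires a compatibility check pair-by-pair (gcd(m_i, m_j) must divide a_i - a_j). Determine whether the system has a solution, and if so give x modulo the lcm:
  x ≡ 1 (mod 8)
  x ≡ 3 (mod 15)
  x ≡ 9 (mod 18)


Moduli 8, 15, 18 are not pairwise coprime, so CRT works modulo lcm(m_i) when all pairwise compatibility conditions hold.
Pairwise compatibility: gcd(m_i, m_j) must divide a_i - a_j for every pair.
Merge one congruence at a time:
  Start: x ≡ 1 (mod 8).
  Combine with x ≡ 3 (mod 15): gcd(8, 15) = 1; 3 - 1 = 2, which IS divisible by 1, so compatible.
    Write x = 1 + 8·t and substitute into x ≡ 3 (mod 15): 8·t ≡ 3 − 1 = 2 (mod 15).
    The inverse of 8 mod 15 is 2 (since 8·2 = 16 = 1·15 + 1), so t ≡ 2·2 = 4 ≡ 4 (mod 15).
    Then x = 1 + 8·4 = 33, valid modulo lcm(8, 15) = 120: x ≡ 33 (mod 120).
  Combine with x ≡ 9 (mod 18): gcd(120, 18) = 6; 9 - 33 = -24, which IS divisible by 6, so compatible.
    Write x = 33 + 120·t and substitute into x ≡ 9 (mod 18): 120·t ≡ 9 − 33 = -24 (mod 18).
    Divide the congruence (and modulus) by g = 6: 20·t ≡ -4 (mod 3).
    Reduce coefficients mod 3: 2·t ≡ 2 (mod 3).
    The inverse of 2 mod 3 is 2 (since 2·2 = 4 = 1·3 + 1), so t ≡ 2·2 = 4 ≡ 1 (mod 3).
    Then x = 33 + 120·1 = 153, valid modulo lcm(120, 18) = 360: x ≡ 153 (mod 360).
Verify: 153 mod 8 = 1, 153 mod 15 = 3, 153 mod 18 = 9.

x ≡ 153 (mod 360).


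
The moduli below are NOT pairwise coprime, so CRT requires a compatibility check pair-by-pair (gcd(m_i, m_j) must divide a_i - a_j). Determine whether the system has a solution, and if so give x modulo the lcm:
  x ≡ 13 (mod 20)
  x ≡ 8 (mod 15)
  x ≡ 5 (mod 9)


Moduli 20, 15, 9 are not pairwise coprime, so CRT works modulo lcm(m_i) when all pairwise compatibility conditions hold.
Pairwise compatibility: gcd(m_i, m_j) must divide a_i - a_j for every pair.
Merge one congruence at a time:
  Start: x ≡ 13 (mod 20).
  Combine with x ≡ 8 (mod 15): gcd(20, 15) = 5; 8 - 13 = -5, which IS divisible by 5, so compatible.
    Write x = 13 + 20·t and substitute into x ≡ 8 (mod 15): 20·t ≡ 8 − 13 = -5 (mod 15).
    Divide the congruence (and modulus) by g = 5: 4·t ≡ -1 (mod 3).
    Reduce coefficients mod 3: 1·t ≡ 2 (mod 3).
    So t ≡ 2 (mod 3).
    Then x = 13 + 20·2 = 53, valid modulo lcm(20, 15) = 60: x ≡ 53 (mod 60).
  Combine with x ≡ 5 (mod 9): gcd(60, 9) = 3; 5 - 53 = -48, which IS divisible by 3, so compatible.
    Write x = 53 + 60·t and substitute into x ≡ 5 (mod 9): 60·t ≡ 5 − 53 = -48 (mod 9).
    Divide the congruence (and modulus) by g = 3: 20·t ≡ -16 (mod 3).
    Reduce coefficients mod 3: 2·t ≡ 2 (mod 3).
    The inverse of 2 mod 3 is 2 (since 2·2 = 4 = 1·3 + 1), so t ≡ 2·2 = 4 ≡ 1 (mod 3).
    Then x = 53 + 60·1 = 113, valid modulo lcm(60, 9) = 180: x ≡ 113 (mod 180).
Verify: 113 mod 20 = 13, 113 mod 15 = 8, 113 mod 9 = 5.

x ≡ 113 (mod 180).


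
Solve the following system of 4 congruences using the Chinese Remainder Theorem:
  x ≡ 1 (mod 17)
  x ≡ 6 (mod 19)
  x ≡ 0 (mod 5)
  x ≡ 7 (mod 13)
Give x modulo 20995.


Product of moduli M = 17 · 19 · 5 · 13 = 20995.
Merge one congruence at a time:
  Start: x ≡ 1 (mod 17).
  Combine with x ≡ 6 (mod 19); new modulus lcm = 323.
    Write x = 1 + 17·t and substitute into x ≡ 6 (mod 19): 17·t ≡ 6 − 1 = 5 (mod 19).
    The inverse of 17 mod 19 is 9 (since 17·9 = 153 = 8·19 + 1), so t ≡ 9·5 = 45 ≡ 7 (mod 19).
    Then x = 1 + 17·7 = 120, valid modulo lcm(17, 19) = 323: x ≡ 120 (mod 323).
  Combine with x ≡ 0 (mod 5); new modulus lcm = 1615.
    Write x = 120 + 323·t and substitute into x ≡ 0 (mod 5): 323·t ≡ 0 − 120 = -120 (mod 5).
    Reduce coefficients mod 5: 3·t ≡ 0 (mod 5).
    The inverse of 3 mod 5 is 2 (since 3·2 = 6 = 1·5 + 1), so t ≡ 2·0 = 0 ≡ 0 (mod 5).
    Then x = 120 + 323·0 = 120, valid modulo lcm(323, 5) = 1615: x ≡ 120 (mod 1615).
  Combine with x ≡ 7 (mod 13); new modulus lcm = 20995.
    Write x = 120 + 1615·t and substitute into x ≡ 7 (mod 13): 1615·t ≡ 7 − 120 = -113 (mod 13).
    Reduce coefficients mod 13: 3·t ≡ 4 (mod 13).
    The inverse of 3 mod 13 is 9 (since 3·9 = 27 = 2·13 + 1), so t ≡ 9·4 = 36 ≡ 10 (mod 13).
    Then x = 120 + 1615·10 = 16270, valid modulo lcm(1615, 13) = 20995: x ≡ 16270 (mod 20995).
Verify against each original: 16270 mod 17 = 1, 16270 mod 19 = 6, 16270 mod 5 = 0, 16270 mod 13 = 7.

x ≡ 16270 (mod 20995).


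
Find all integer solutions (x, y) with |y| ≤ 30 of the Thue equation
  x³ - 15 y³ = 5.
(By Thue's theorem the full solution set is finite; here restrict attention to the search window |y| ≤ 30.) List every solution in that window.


The equation is x³ - 15y³ = 5. For fixed y, x³ = 15·y³ + 5, so a solution requires the RHS to be a perfect cube.
Strategy: iterate y from -30 to 30, compute RHS = 15·y³ + 5, and check whether it is a (positive or negative) perfect cube.
Check small values of y:
  y = 0: RHS = 5 is not a perfect cube.
  y = 1: RHS = 20 is not a perfect cube.
  y = -1: RHS = -10 is not a perfect cube.
  y = 2: RHS = 125 = (5)³ ⇒ x = 5 works.
  y = -2: RHS = -115 is not a perfect cube.
  y = 3: RHS = 410 is not a perfect cube.
  y = -3: RHS = -400 is not a perfect cube.
Continuing the search up to |y| = 30 finds no further solutions beyond those listed.
Collected solutions: (5, 2).

Solutions (with |y| ≤ 30): (5, 2).


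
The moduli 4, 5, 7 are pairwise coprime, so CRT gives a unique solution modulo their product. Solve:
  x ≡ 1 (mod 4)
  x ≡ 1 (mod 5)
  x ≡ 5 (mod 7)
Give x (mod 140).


Moduli 4, 5, 7 are pairwise coprime; by CRT there is a unique solution modulo M = 4 · 5 · 7 = 140.
Solve pairwise, accumulating the modulus:
  Start with x ≡ 1 (mod 4).
  Combine with x ≡ 1 (mod 5): since gcd(4, 5) = 1, we get a unique residue mod 20.
    Write x = 1 + 4·t and substitute into x ≡ 1 (mod 5): 4·t ≡ 1 − 1 = 0 (mod 5).
    The inverse of 4 mod 5 is 4 (since 4·4 = 16 = 3·5 + 1), so t ≡ 4·0 = 0 ≡ 0 (mod 5).
    Then x = 1 + 4·0 = 1, valid modulo lcm(4, 5) = 20: x ≡ 1 (mod 20).
  Combine with x ≡ 5 (mod 7): since gcd(20, 7) = 1, we get a unique residue mod 140.
    Write x = 1 + 20·t and substitute into x ≡ 5 (mod 7): 20·t ≡ 5 − 1 = 4 (mod 7).
    Reduce coefficients mod 7: 6·t ≡ 4 (mod 7).
    The inverse of 6 mod 7 is 6 (since 6·6 = 36 = 5·7 + 1), so t ≡ 6·4 = 24 ≡ 3 (mod 7).
    Then x = 1 + 20·3 = 61, valid modulo lcm(20, 7) = 140: x ≡ 61 (mod 140).
Verify: 61 mod 4 = 1 ✓, 61 mod 5 = 1 ✓, 61 mod 7 = 5 ✓.

x ≡ 61 (mod 140).


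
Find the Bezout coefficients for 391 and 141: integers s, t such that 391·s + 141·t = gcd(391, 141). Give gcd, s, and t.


Euclidean algorithm on (391, 141) — divide until remainder is 0:
  391 = 2 · 141 + 109
  141 = 1 · 109 + 32
  109 = 3 · 32 + 13
  32 = 2 · 13 + 6
  13 = 2 · 6 + 1
  6 = 6 · 1 + 0
gcd(391, 141) = 1.
Track Bezout coefficients alongside the remainders: start with r₀ = 391 = a·1 + b·0 (s = 1, t = 0) and r₁ = 141 = a·0 + b·1 (s = 0, t = 1); each new remainder r_{k+1} = r_{k-1} − q_k·r_k inherits s_{k+1} = s_{k-1} − q_k·s_k, t_{k+1} = t_{k-1} − q_k·t_k, so r_k = a·s_k + b·t_k at every step:
  q = 2: r = 109, s = 1 − 2·0 = 1, t = 0 − 2·1 = -2  (check: 391·1 + 141·(-2) = 109)
  q = 1: r = 32, s = 0 − 1·1 = -1, t = 1 − 1·(-2) = 3  (check: 391·(-1) + 141·3 = 32)
  q = 3: r = 13, s = 1 − 3·(-1) = 4, t = -2 − 3·3 = -11  (check: 391·4 + 141·(-11) = 13)
  q = 2: r = 6, s = -1 − 2·4 = -9, t = 3 − 2·(-11) = 25  (check: 391·(-9) + 141·25 = 6)
  q = 2: r = 1, s = 4 − 2·(-9) = 22, t = -11 − 2·25 = -61  (check: 391·22 + 141·(-61) = 1)
The row with r = 1 (the gcd) gives the Bezout coefficients s = 22, t = -61.
Result: 391 · (22) + 141 · (-61) = 1.

gcd(391, 141) = 1; s = 22, t = -61 (check: 391·22 + 141·(-61) = 1).
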